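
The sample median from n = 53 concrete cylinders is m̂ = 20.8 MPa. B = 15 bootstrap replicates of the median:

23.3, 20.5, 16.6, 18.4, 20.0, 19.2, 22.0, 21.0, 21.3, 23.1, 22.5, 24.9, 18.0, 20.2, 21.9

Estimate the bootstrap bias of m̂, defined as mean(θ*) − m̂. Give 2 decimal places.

bias = +0.06

mean(θ*) = (23.3 + 20.5 + 16.6 + 18.4 + 20.0 + 19.2 + 22.0 + 21.0 + 21.3 + 23.1 + 22.5 + 24.9 + 18.0 + 20.2 + 21.9) / 15 = 20.860
bias = 20.860 − 20.8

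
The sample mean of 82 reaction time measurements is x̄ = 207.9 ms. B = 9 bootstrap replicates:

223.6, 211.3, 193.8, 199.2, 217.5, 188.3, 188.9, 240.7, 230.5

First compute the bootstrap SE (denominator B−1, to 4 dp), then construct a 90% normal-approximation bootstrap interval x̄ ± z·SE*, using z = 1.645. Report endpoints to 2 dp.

(176.58, 239.22)

Mean of replicates = 210.4222; sum of squared deviations = 2899.2156; SE* = √(2899.2156/8) = 19.0369
Margin = 1.645 × 19.0369 = 31.316
Interval: 207.9 ± 31.316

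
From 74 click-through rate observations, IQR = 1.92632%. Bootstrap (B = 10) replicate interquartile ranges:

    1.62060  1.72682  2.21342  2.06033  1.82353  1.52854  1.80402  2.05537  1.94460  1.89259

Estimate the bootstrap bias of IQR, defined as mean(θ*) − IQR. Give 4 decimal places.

bias = −0.0593

mean(θ*) = (1.62060 + 1.72682 + 2.21342 + 2.06033 + 1.82353 + 1.52854 + 1.80402 + 2.05537 + 1.94460 + 1.89259) / 10 = 1.86698
bias = 1.86698 − 1.92632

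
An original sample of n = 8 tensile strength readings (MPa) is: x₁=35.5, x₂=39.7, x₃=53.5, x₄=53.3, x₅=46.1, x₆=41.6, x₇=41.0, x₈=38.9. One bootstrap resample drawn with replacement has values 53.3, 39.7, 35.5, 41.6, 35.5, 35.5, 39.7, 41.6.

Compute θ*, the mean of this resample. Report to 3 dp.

Mean = (53.3 + 39.7 + 35.5 + 41.6 + 35.5 + 35.5 + 39.7 + 41.6) / 8 = 322.40 / 8 = 40.300

θ* = 40.300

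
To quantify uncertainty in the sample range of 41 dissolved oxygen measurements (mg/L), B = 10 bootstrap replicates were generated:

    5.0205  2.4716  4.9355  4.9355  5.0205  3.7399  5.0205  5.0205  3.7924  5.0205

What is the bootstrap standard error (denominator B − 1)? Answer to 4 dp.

Bootstrap SE is the standard deviation of the 10 replicate ranges.
Mean of replicates: (5.0205 + 2.4716 + 4.9355 + 4.9355 + 5.0205 + 3.7399 + 5.0205 + 5.0205 + 3.7924 + 5.0205) / 10 = 44.97740 / 10 = 4.49774
Sum of squared deviations: (+0.52276)² + (−2.02614)² + (+0.43776)² + (+0.43776)² + (+0.52276)² + (−0.75784)² + (+0.52276)² + (+0.52276)² + (−0.70534)² + (+0.52276)² = 6.92673
Variance = 6.92673 / 9 = 0.76964
SE* = √0.76964

SE* = 0.8773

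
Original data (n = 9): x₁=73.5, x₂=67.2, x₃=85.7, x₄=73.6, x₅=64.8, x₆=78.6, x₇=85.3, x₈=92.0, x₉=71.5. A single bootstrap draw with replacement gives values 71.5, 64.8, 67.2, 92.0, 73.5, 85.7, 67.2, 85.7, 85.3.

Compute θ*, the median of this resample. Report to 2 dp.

Sorted: 64.8, 67.2, 67.2, 71.5, 73.5, 85.3, 85.7, 85.7, 92.0
Median = middle value = 73.50

θ* = 73.50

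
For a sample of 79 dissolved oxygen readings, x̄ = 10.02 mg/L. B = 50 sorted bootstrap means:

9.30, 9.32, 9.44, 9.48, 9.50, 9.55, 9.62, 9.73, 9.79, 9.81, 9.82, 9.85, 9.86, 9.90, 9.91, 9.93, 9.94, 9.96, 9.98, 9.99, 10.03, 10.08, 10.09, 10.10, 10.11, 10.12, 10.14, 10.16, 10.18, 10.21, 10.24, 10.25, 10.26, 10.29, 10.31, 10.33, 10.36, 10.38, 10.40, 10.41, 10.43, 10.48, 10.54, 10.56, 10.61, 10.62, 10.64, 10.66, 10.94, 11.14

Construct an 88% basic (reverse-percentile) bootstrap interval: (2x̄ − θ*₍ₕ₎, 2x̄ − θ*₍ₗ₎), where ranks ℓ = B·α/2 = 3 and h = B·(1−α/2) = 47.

Percentile endpoints at ranks 3 and 47: θ*₍3₎ = 9.44, θ*₍47₎ = 10.64.
Basic interval reflects these around x̄:
  lower = 2 × 10.02 − 10.64 = 9.40
  upper = 2 × 10.02 − 9.44 = 10.60

(9.40, 10.60)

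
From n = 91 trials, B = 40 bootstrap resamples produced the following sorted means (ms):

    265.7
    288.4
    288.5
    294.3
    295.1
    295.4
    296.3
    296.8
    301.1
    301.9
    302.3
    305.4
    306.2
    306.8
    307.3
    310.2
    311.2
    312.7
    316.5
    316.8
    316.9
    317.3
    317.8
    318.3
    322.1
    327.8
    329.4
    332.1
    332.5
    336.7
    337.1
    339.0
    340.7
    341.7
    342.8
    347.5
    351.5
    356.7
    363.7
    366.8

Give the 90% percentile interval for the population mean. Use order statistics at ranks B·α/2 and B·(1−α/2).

α = 0.10; lower rank = 40 × 0.050 = 2; upper rank = 40 × 0.950 = 38.
The 2nd smallest replicate is 288.4; the 38th is 356.7.

(288.4, 356.7)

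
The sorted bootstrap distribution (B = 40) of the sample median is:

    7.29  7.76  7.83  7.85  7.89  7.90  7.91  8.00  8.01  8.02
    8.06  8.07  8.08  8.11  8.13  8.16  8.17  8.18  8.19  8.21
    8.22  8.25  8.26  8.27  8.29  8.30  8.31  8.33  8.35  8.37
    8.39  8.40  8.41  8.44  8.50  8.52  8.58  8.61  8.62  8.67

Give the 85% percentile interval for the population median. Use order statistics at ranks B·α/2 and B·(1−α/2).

(7.83, 8.58)

α = 0.15; lower rank = 40 × 0.075 = 3; upper rank = 40 × 0.925 = 37.
The 3rd smallest replicate is 7.83; the 37th is 8.58.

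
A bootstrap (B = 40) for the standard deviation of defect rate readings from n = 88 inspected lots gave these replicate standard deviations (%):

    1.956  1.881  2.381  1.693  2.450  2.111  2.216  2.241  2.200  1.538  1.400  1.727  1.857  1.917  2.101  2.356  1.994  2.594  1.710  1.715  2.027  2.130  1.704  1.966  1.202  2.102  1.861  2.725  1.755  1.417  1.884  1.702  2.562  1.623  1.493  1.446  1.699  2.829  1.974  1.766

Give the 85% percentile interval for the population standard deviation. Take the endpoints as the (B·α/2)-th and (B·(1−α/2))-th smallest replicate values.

(1.417, 2.562)

Sorted replicates: 1.202, 1.400, 1.417, 1.446, 1.493, 1.538, 1.623, 1.693, 1.699, 1.702, 1.704, 1.710, 1.715, 1.727, 1.755, 1.766, 1.857, 1.861, 1.881, 1.884, 1.917, 1.956, 1.966, 1.974, 1.994, 2.027, 2.101, 2.102, 2.111, 2.130, 2.200, 2.216, 2.241, 2.356, 2.381, 2.450, 2.562, 2.594, 2.725, 2.829
α = 0.15; lower rank = 40 × 0.075 = 3; upper rank = 40 × 0.925 = 37.
The 3rd smallest replicate is 1.417; the 37th is 2.562.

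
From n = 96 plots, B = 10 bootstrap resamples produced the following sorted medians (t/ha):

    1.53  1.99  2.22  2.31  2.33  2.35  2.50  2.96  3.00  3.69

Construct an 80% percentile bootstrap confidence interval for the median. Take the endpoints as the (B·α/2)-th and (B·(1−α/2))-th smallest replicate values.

α = 0.20; lower rank = 10 × 0.100 = 1; upper rank = 10 × 0.900 = 9.
The 1st smallest replicate is 1.53; the 9th is 3.00.

(1.53, 3.00)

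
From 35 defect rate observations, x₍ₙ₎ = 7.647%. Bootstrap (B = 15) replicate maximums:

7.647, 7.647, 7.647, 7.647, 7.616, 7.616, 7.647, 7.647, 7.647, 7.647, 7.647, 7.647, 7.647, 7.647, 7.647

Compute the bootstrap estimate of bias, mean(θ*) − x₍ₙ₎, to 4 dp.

bias = −0.0041

mean(θ*) = (7.647 + 7.647 + 7.647 + 7.647 + 7.616 + 7.616 + 7.647 + 7.647 + 7.647 + 7.647 + 7.647 + 7.647 + 7.647 + 7.647 + 7.647) / 15 = 7.64287
bias = 7.64287 − 7.647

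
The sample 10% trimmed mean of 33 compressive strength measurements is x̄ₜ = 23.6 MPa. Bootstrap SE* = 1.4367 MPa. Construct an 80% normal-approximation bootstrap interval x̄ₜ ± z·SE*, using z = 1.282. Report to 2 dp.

Margin = 1.282 × 1.4367 = 1.842
Interval: 23.6 ± 1.842

(21.76, 25.44)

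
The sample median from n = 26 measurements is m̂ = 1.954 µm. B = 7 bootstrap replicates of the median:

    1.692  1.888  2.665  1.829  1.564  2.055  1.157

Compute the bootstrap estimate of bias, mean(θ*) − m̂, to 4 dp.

mean(θ*) = (1.692 + 1.888 + 2.665 + 1.829 + 1.564 + 2.055 + 1.157) / 7 = 1.83571
bias = 1.83571 − 1.954

bias = −0.1183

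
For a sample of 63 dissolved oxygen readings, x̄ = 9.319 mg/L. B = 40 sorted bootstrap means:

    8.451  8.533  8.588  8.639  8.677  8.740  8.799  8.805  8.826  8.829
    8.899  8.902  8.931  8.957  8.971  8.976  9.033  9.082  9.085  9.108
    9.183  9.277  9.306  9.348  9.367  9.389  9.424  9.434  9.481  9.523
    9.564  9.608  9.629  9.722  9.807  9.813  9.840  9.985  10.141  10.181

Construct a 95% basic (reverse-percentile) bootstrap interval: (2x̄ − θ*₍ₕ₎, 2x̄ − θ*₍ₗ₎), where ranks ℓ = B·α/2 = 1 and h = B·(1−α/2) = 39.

(8.497, 10.187)

Percentile endpoints at ranks 1 and 39: θ*₍1₎ = 8.451, θ*₍39₎ = 10.141.
Basic interval reflects these around x̄:
  lower = 2 × 9.319 − 10.141 = 8.497
  upper = 2 × 9.319 − 8.451 = 10.187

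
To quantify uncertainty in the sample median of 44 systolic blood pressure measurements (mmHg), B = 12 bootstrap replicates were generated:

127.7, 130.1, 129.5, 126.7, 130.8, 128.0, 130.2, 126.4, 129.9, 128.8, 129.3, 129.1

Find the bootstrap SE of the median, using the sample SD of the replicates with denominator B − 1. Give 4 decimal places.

SE* = 1.4027

Bootstrap SE is the standard deviation of the 12 replicate medians.
Mean of replicates: (127.7 + 130.1 + 129.5 + 126.7 + 130.8 + 128.0 + 130.2 + 126.4 + 129.9 + 128.8 + 129.3 + 129.1) / 12 = 1546.50000 / 12 = 128.87500
Sum of squared deviations: (−1.17500)² + (+1.22500)² + (+0.62500)² + (−2.17500)² + (+1.92500)² + (−0.87500)² + (+1.32500)² + (−2.47500)² + (+1.02500)² + (−0.07500)² + (+0.42500)² + (+0.22500)² = 21.64250
Variance = 21.64250 / 11 = 1.96750
SE* = √1.96750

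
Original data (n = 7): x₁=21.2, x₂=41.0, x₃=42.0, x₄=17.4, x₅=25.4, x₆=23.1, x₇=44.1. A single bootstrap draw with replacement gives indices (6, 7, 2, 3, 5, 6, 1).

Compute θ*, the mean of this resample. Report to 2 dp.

Resample values: 23.1, 44.1, 41.0, 42.0, 25.4, 23.1, 21.2.
Mean = (23.1 + 44.1 + 41.0 + 42.0 + 25.4 + 23.1 + 21.2) / 7 = 219.90 / 7 = 31.41

θ* = 31.41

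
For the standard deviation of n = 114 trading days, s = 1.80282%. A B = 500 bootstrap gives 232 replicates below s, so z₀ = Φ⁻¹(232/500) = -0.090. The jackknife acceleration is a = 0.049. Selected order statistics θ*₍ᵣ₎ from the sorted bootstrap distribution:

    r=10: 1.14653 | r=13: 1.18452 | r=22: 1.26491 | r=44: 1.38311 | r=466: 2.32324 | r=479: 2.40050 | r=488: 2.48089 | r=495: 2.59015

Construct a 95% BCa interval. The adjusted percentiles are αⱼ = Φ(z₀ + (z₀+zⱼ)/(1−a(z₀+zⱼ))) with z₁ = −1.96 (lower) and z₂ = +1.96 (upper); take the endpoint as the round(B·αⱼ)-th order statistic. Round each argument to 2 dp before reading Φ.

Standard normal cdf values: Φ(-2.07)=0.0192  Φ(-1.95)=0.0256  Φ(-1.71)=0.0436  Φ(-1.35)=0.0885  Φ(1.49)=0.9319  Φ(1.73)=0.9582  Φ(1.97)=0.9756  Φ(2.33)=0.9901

Lower: z₀ + z₁ = -0.090 + (-1.960) = -2.050; 1 − a(z₀+z₁) = 1 − (0.049)(-2.050) = 1.1004; argument = -0.090 + (-2.050)/1.1004 = -1.9529 → -1.95.
α₁ = Φ(-1.95) = 0.0256; rank = round(500 × 0.0256) = 13; θ*₍13₎ = 1.18452.
Upper: z₀ + z₂ = 1.870; 1 − a(z₀+z₂) = 0.9084; argument = 1.9686 → 1.97; α₂ = 0.9756; rank = 488; θ*₍488₎ = 2.48089.

(1.18452, 2.48089)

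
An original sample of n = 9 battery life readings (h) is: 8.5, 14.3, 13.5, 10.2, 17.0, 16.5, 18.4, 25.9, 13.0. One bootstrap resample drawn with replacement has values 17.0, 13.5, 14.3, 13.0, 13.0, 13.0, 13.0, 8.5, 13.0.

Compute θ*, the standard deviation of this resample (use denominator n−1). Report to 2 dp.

θ* = 2.18

Mean = 13.1444; sum of squared deviations = 38.0022
s² = 38.0022 / 8 = 4.7503
s = √4.7503 = 2.18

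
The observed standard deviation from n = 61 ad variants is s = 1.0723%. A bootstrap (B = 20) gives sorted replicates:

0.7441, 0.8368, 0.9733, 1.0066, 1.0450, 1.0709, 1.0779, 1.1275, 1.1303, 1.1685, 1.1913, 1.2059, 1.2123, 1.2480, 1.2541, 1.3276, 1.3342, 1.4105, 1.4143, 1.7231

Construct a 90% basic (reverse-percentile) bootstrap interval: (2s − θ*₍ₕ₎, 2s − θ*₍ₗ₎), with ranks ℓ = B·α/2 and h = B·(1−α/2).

Percentile endpoints at ranks 1 and 19: θ*₍1₎ = 0.7441, θ*₍19₎ = 1.4143.
Basic interval reflects these around s:
  lower = 2 × 1.0723 − 1.4143 = 0.7303
  upper = 2 × 1.0723 − 0.7441 = 1.4005

(0.7303, 1.4005)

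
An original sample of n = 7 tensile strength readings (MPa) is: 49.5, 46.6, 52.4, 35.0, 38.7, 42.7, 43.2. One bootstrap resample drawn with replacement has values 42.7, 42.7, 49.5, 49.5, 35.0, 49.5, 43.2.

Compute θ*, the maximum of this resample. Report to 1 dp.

θ* = 49.5

Maximum = 49.5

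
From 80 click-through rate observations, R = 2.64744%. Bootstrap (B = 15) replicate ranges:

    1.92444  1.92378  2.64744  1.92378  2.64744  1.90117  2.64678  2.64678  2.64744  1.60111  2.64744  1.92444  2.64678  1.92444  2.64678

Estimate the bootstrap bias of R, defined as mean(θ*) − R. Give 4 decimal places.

mean(θ*) = (1.92444 + 1.92378 + 2.64744 + 1.92378 + 2.64744 + 1.90117 + 2.64678 + 2.64678 + 2.64744 + 1.60111 + 2.64744 + 1.92444 + 2.64678 + 1.92444 + 2.64678) / 15 = 2.28667
bias = 2.28667 − 2.64744

bias = −0.3608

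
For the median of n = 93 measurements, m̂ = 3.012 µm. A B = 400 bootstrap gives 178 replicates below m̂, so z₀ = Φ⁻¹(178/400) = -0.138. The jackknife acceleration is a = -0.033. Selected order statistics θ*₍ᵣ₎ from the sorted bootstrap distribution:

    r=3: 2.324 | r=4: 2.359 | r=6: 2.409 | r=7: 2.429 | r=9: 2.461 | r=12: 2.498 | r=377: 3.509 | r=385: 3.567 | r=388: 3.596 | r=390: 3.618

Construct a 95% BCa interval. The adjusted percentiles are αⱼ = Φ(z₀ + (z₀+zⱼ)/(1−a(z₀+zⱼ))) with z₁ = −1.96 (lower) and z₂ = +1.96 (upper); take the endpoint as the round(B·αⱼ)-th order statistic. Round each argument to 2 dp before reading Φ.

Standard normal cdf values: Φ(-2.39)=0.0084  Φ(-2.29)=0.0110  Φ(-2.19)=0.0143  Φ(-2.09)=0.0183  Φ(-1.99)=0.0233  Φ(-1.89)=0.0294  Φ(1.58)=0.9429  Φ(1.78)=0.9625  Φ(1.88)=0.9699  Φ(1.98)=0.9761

(2.324, 3.509)

Lower: z₀ + z₁ = -0.138 + (-1.960) = -2.098; 1 − a(z₀+z₁) = 1 − (-0.033)(-2.098) = 0.9308; argument = -0.138 + (-2.098)/0.9308 = -2.3921 → -2.39.
α₁ = Φ(-2.39) = 0.0084; rank = round(400 × 0.0084) = 3; θ*₍3₎ = 2.324.
Upper: z₀ + z₂ = 1.822; 1 − a(z₀+z₂) = 1.0601; argument = 1.5807 → 1.58; α₂ = 0.9429; rank = 377; θ*₍377₎ = 3.509.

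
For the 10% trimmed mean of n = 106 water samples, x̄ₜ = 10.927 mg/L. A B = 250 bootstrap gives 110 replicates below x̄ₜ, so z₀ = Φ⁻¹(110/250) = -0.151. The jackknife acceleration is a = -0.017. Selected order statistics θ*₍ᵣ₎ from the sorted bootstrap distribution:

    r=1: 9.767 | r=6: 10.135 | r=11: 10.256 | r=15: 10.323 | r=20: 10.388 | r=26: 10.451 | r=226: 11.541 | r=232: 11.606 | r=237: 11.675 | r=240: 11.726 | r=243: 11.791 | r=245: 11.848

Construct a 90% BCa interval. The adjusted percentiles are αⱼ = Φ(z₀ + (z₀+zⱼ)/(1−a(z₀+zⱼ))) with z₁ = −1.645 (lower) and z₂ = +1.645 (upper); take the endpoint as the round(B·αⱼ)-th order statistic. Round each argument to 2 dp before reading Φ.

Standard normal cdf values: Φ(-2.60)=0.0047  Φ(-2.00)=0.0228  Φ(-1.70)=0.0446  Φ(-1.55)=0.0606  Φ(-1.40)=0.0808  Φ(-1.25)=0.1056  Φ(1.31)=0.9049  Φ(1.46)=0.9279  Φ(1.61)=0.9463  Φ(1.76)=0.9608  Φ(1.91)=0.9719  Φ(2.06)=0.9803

(10.135, 11.541)

Lower: z₀ + z₁ = -0.151 + (-1.645) = -1.796; 1 − a(z₀+z₁) = 1 − (-0.017)(-1.796) = 0.9695; argument = -0.151 + (-1.796)/0.9695 = -2.0036 → -2.00.
α₁ = Φ(-2.00) = 0.0228; rank = round(250 × 0.0228) = 6; θ*₍6₎ = 10.135.
Upper: z₀ + z₂ = 1.494; 1 − a(z₀+z₂) = 1.0254; argument = 1.3060 → 1.31; α₂ = 0.9049; rank = 226; θ*₍226₎ = 11.541.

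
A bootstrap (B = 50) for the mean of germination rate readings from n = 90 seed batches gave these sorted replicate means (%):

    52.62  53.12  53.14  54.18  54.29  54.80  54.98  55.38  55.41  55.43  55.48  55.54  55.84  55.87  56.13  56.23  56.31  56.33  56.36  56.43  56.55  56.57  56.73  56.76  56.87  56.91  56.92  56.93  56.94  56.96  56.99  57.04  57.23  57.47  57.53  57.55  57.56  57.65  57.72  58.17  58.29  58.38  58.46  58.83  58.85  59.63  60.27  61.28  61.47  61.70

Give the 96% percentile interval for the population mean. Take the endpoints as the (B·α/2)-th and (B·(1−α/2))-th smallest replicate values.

α = 0.04; lower rank = 50 × 0.020 = 1; upper rank = 50 × 0.980 = 49.
The 1st smallest replicate is 52.62; the 49th is 61.47.

(52.62, 61.47)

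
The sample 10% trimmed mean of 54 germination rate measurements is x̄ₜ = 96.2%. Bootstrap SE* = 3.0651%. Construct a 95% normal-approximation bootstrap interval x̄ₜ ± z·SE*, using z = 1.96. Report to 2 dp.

Margin = 1.96 × 3.0651 = 6.008
Interval: 96.2 ± 6.008

(90.19, 102.21)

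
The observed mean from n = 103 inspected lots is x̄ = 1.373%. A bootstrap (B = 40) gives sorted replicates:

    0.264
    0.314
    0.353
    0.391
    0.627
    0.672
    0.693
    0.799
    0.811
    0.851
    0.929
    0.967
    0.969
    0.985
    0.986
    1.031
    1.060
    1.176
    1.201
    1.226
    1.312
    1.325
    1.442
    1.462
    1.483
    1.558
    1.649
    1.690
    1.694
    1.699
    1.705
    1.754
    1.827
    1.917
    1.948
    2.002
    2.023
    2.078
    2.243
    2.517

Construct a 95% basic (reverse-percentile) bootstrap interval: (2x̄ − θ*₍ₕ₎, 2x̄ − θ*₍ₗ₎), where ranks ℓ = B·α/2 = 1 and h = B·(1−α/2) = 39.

Percentile endpoints at ranks 1 and 39: θ*₍1₎ = 0.264, θ*₍39₎ = 2.243.
Basic interval reflects these around x̄:
  lower = 2 × 1.373 − 2.243 = 0.503
  upper = 2 × 1.373 − 0.264 = 2.482

(0.503, 2.482)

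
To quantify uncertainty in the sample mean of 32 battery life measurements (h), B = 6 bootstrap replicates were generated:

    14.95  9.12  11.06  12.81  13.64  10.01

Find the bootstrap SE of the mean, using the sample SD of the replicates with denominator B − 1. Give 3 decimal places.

SE* = 2.243

Bootstrap SE is the standard deviation of the 6 replicate means.
Mean of replicates: (14.95 + 9.12 + 11.06 + 12.81 + 13.64 + 10.01) / 6 = 71.5900 / 6 = 11.9317
Sum of squared deviations: (+3.0183)² + (−2.8117)² + (−0.8717)² + (+0.8783)² + (+1.7083)² + (−1.9217)² = 25.1583
Variance = 25.1583 / 5 = 5.0317
SE* = √5.0317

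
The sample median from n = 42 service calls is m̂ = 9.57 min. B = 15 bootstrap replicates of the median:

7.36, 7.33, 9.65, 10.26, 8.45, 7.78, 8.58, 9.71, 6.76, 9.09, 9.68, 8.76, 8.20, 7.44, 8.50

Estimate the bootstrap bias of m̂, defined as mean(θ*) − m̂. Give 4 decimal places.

mean(θ*) = (7.36 + 7.33 + 9.65 + 10.26 + 8.45 + 7.78 + 8.58 + 9.71 + 6.76 + 9.09 + 9.68 + 8.76 + 8.20 + 7.44 + 8.50) / 15 = 8.50333
bias = 8.50333 − 9.57

bias = −1.0667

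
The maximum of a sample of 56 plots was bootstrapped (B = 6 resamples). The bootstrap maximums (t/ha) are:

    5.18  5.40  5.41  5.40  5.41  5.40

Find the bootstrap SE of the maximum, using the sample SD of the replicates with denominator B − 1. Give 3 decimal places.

Bootstrap SE is the standard deviation of the 6 replicate maximums.
Mean of replicates: (5.18 + 5.40 + 5.41 + 5.40 + 5.41 + 5.40) / 6 = 32.2000 / 6 = 5.3667
Sum of squared deviations: (−0.1867)² + (+0.0333)² + (+0.0433)² + (+0.0333)² + (+0.0433)² + (+0.0333)² = 0.0419
Variance = 0.0419 / 5 = 0.0084
SE* = √0.0084

SE* = 0.092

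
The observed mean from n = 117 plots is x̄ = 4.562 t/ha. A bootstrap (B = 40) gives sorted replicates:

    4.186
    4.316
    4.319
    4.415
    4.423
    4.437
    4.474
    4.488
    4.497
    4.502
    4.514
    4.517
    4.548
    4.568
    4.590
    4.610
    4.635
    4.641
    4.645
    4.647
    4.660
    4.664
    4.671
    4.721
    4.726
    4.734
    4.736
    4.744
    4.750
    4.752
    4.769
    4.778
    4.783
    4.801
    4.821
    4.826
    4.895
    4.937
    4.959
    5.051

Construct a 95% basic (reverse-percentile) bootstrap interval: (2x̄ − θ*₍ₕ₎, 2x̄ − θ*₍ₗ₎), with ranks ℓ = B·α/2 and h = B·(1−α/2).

(4.165, 4.938)

Percentile endpoints at ranks 1 and 39: θ*₍1₎ = 4.186, θ*₍39₎ = 4.959.
Basic interval reflects these around x̄:
  lower = 2 × 4.562 − 4.959 = 4.165
  upper = 2 × 4.562 − 4.186 = 4.938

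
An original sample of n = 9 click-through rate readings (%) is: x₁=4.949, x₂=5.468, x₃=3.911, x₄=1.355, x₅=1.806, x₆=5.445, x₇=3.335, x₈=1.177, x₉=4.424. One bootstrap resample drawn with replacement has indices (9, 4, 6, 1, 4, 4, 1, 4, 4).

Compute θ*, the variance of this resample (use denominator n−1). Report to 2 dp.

θ* = 3.64

Resample values: 4.424, 1.355, 5.445, 4.949, 1.355, 1.355, 4.949, 1.355, 1.355.
Mean = 2.9491; sum of squared deviations = 29.1098
s² = 29.1098 / 8 = 3.6387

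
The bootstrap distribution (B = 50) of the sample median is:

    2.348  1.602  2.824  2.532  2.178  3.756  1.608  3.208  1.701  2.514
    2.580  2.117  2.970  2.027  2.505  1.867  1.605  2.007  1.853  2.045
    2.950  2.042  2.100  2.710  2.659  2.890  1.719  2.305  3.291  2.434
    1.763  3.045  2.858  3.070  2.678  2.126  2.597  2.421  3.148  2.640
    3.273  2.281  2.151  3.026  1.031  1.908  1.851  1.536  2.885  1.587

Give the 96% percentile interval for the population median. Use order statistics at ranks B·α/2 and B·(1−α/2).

Sorted replicates: 1.031, 1.536, 1.587, 1.602, 1.605, 1.608, 1.701, 1.719, 1.763, 1.851, 1.853, 1.867, 1.908, 2.007, 2.027, 2.042, 2.045, 2.100, 2.117, 2.126, 2.151, 2.178, 2.281, 2.305, 2.348, 2.421, 2.434, 2.505, 2.514, 2.532, 2.580, 2.597, 2.640, 2.659, 2.678, 2.710, 2.824, 2.858, 2.885, 2.890, 2.950, 2.970, 3.026, 3.045, 3.070, 3.148, 3.208, 3.273, 3.291, 3.756
α = 0.04; lower rank = 50 × 0.020 = 1; upper rank = 50 × 0.980 = 49.
The 1st smallest replicate is 1.031; the 49th is 3.291.

(1.031, 3.291)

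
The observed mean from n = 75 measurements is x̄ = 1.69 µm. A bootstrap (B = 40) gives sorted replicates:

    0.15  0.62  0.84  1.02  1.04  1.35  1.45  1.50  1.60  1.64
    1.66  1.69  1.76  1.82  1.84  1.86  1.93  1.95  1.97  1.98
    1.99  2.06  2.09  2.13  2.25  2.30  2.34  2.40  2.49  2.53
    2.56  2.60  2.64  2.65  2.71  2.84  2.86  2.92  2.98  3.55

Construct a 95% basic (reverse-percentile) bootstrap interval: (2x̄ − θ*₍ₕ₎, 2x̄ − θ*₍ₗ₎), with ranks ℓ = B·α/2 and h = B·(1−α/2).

(0.40, 3.23)

Percentile endpoints at ranks 1 and 39: θ*₍1₎ = 0.15, θ*₍39₎ = 2.98.
Basic interval reflects these around x̄:
  lower = 2 × 1.69 − 2.98 = 0.40
  upper = 2 × 1.69 − 0.15 = 3.23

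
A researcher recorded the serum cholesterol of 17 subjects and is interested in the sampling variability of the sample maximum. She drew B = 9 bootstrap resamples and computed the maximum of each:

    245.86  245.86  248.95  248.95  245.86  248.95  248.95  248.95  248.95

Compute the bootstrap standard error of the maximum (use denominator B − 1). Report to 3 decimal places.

SE* = 1.545

Bootstrap SE is the standard deviation of the 9 replicate maximums.
Mean of replicates: (245.86 + 245.86 + 248.95 + 248.95 + 245.86 + 248.95 + 248.95 + 248.95 + 248.95) / 9 = 2231.2800 / 9 = 247.9200
Sum of squared deviations: (−2.0600)² + (−2.0600)² + (+1.0300)² + (+1.0300)² + (−2.0600)² + (+1.0300)² + (+1.0300)² + (+1.0300)² + (+1.0300)² = 19.0962
Variance = 19.0962 / 8 = 2.3870
SE* = √2.3870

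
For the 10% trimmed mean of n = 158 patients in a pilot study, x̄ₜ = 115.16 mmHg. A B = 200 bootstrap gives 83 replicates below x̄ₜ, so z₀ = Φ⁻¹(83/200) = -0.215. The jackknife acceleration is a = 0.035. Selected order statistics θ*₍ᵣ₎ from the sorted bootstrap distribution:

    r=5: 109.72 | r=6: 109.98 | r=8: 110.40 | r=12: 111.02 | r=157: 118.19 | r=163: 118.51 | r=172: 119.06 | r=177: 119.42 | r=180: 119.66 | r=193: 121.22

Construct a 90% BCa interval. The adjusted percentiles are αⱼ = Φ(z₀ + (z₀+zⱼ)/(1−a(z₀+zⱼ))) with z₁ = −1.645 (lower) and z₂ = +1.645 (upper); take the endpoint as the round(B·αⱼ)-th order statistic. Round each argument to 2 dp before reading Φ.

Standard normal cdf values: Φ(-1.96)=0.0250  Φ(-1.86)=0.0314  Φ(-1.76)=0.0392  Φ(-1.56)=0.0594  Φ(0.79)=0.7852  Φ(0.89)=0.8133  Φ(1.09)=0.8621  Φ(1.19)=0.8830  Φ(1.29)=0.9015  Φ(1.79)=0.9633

(109.72, 119.66)

Lower: z₀ + z₁ = -0.215 + (-1.645) = -1.860; 1 − a(z₀+z₁) = 1 − (0.035)(-1.860) = 1.0651; argument = -0.215 + (-1.860)/1.0651 = -1.9613 → -1.96.
α₁ = Φ(-1.96) = 0.0250; rank = round(200 × 0.0250) = 5; θ*₍5₎ = 109.72.
Upper: z₀ + z₂ = 1.430; 1 − a(z₀+z₂) = 0.9499; argument = 1.2903 → 1.29; α₂ = 0.9015; rank = 180; θ*₍180₎ = 119.66.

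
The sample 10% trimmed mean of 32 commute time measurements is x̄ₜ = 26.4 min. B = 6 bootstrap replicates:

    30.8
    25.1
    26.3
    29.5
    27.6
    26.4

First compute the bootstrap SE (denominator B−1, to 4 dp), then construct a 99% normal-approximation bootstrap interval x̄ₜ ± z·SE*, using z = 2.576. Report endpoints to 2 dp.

(20.85, 31.95)

Mean of replicates = 27.6167; sum of squared deviations = 23.2283; SE* = √(23.2283/5) = 2.1554
Margin = 2.576 × 2.1554 = 5.552
Interval: 26.4 ± 5.552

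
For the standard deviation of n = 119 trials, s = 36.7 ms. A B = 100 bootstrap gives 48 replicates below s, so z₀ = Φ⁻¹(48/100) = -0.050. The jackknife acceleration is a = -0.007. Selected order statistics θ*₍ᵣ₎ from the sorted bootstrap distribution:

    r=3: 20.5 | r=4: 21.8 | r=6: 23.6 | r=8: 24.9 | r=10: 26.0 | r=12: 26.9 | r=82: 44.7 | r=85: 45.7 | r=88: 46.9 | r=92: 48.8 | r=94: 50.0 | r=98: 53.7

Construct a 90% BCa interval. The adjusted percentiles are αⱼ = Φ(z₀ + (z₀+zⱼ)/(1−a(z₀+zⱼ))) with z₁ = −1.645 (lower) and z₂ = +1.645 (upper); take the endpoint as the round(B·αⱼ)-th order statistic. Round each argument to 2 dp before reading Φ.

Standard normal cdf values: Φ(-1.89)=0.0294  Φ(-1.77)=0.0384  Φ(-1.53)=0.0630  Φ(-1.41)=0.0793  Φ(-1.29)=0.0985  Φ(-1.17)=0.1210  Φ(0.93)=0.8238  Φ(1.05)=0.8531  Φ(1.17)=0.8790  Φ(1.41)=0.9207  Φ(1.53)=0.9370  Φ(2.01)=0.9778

(21.8, 50.0)

Lower: z₀ + z₁ = -0.050 + (-1.645) = -1.695; 1 − a(z₀+z₁) = 1 − (-0.007)(-1.695) = 0.9881; argument = -0.050 + (-1.695)/0.9881 = -1.7654 → -1.77.
α₁ = Φ(-1.77) = 0.0384; rank = round(100 × 0.0384) = 4; θ*₍4₎ = 21.8.
Upper: z₀ + z₂ = 1.595; 1 − a(z₀+z₂) = 1.0112; argument = 1.5274 → 1.53; α₂ = 0.9370; rank = 94; θ*₍94₎ = 50.0.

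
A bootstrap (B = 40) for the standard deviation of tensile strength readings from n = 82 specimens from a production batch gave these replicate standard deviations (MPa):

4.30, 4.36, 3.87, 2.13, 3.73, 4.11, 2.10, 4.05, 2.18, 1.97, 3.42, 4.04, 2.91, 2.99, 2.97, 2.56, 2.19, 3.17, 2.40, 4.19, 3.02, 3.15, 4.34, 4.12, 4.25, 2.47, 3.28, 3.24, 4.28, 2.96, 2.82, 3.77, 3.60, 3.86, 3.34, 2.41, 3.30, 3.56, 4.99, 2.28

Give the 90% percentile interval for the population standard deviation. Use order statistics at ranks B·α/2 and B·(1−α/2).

Sorted replicates: 1.97, 2.10, 2.13, 2.18, 2.19, 2.28, 2.40, 2.41, 2.47, 2.56, 2.82, 2.91, 2.96, 2.97, 2.99, 3.02, 3.15, 3.17, 3.24, 3.28, 3.30, 3.34, 3.42, 3.56, 3.60, 3.73, 3.77, 3.86, 3.87, 4.04, 4.05, 4.11, 4.12, 4.19, 4.25, 4.28, 4.30, 4.34, 4.36, 4.99
α = 0.10; lower rank = 40 × 0.050 = 2; upper rank = 40 × 0.950 = 38.
The 2nd smallest replicate is 2.10; the 38th is 4.34.

(2.10, 4.34)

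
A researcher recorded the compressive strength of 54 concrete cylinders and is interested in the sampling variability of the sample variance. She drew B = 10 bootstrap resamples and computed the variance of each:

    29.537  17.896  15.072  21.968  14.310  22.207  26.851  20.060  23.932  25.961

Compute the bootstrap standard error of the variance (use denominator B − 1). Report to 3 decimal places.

SE* = 5.023

Bootstrap SE is the standard deviation of the 10 replicate variances.
Mean of replicates: (29.537 + 17.896 + 15.072 + 21.968 + 14.310 + 22.207 + 26.851 + 20.060 + 23.932 + 25.961) / 10 = 217.7940 / 10 = 21.7794
Sum of squared deviations: (+7.7576)² + (−3.8834)² + (−6.7074)² + (+0.1886)² + (−7.4694)² + (+0.4276)² + (+5.0716)² + (−1.7194)² + (+2.1526)² + (+4.1816)² = 227.0576
Variance = 227.0576 / 9 = 25.2286
SE* = √25.2286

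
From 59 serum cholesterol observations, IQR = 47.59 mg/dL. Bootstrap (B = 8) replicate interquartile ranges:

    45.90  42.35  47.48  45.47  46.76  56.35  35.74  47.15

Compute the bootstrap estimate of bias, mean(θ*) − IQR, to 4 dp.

bias = −1.6900

mean(θ*) = (45.90 + 42.35 + 47.48 + 45.47 + 46.76 + 56.35 + 35.74 + 47.15) / 8 = 45.90000
bias = 45.90000 − 47.59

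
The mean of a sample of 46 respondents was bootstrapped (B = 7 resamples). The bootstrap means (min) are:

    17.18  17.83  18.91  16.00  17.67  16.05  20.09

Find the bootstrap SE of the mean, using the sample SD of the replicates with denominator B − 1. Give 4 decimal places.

Bootstrap SE is the standard deviation of the 7 replicate means.
Mean of replicates: (17.18 + 17.83 + 18.91 + 16.00 + 17.67 + 16.05 + 20.09) / 7 = 123.73000 / 7 = 17.67571
Sum of squared deviations: (−0.49571)² + (+0.15429)² + (+1.23429)² + (−1.67571)² + (−0.00571)² + (−1.62571)² + (+2.41429)² = 13.07277
Variance = 13.07277 / 6 = 2.17880
SE* = √2.17880

SE* = 1.4761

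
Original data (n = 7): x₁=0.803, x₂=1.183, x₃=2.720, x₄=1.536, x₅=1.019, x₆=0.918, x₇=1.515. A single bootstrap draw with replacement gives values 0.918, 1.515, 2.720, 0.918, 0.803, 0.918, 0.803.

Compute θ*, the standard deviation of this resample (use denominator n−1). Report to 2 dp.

θ* = 0.70

Mean = 1.2279; sum of squared deviations = 2.9580
s² = 2.9580 / 6 = 0.4930
s = √0.4930 = 0.70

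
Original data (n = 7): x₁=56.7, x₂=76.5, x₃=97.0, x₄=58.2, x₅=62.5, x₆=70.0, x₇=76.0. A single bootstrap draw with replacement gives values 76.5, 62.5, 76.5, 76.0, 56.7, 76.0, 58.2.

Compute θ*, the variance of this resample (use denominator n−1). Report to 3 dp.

Mean = 68.9143; sum of squared deviations = 520.6286
s² = 520.6286 / 6 = 86.7714

θ* = 86.771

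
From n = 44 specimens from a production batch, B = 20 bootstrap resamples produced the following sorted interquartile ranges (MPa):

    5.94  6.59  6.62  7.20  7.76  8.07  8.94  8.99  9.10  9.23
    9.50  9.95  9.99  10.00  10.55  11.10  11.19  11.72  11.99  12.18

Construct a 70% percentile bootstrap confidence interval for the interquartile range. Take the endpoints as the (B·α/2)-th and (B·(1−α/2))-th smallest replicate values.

(6.62, 11.19)

α = 0.30; lower rank = 20 × 0.150 = 3; upper rank = 20 × 0.850 = 17.
The 3rd smallest replicate is 6.62; the 17th is 11.19.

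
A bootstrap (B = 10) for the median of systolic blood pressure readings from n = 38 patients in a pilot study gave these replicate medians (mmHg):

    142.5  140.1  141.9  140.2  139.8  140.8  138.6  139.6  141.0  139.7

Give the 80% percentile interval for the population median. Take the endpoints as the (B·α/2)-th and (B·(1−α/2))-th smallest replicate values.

Sorted replicates: 138.6, 139.6, 139.7, 139.8, 140.1, 140.2, 140.8, 141.0, 141.9, 142.5
α = 0.20; lower rank = 10 × 0.100 = 1; upper rank = 10 × 0.900 = 9.
The 1st smallest replicate is 138.6; the 9th is 141.9.

(138.6, 141.9)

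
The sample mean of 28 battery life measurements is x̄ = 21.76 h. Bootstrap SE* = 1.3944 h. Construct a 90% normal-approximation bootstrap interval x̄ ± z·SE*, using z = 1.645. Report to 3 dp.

(19.466, 24.054)

Margin = 1.645 × 1.3944 = 2.2938
Interval: 21.76 ± 2.2938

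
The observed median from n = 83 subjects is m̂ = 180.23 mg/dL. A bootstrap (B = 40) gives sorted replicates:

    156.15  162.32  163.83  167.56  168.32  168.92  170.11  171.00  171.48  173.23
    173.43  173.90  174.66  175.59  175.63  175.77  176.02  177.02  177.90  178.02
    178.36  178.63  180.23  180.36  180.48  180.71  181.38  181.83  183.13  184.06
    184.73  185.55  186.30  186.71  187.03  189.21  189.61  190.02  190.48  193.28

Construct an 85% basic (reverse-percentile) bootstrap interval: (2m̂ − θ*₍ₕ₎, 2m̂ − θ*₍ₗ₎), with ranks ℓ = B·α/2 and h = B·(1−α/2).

(170.85, 196.63)

Percentile endpoints at ranks 3 and 37: θ*₍3₎ = 163.83, θ*₍37₎ = 189.61.
Basic interval reflects these around m̂:
  lower = 2 × 180.23 − 189.61 = 170.85
  upper = 2 × 180.23 − 163.83 = 196.63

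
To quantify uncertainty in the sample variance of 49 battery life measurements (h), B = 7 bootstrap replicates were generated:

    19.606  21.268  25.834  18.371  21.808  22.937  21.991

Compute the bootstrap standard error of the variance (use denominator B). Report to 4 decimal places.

Bootstrap SE is the standard deviation of the 7 replicate variances.
Mean of replicates: (19.606 + 21.268 + 25.834 + 18.371 + 21.808 + 22.937 + 21.991) / 7 = 151.81500 / 7 = 21.68786
Sum of squared deviations: (−2.08186)² + (−0.41986)² + (+4.14614)² + (−3.31686)² + (+0.12014)² + (+1.24914)² + (+0.30314)² = 34.36914
Variance = 34.36914 / 7 = 4.90988
SE* = √4.90988

SE* = 2.2158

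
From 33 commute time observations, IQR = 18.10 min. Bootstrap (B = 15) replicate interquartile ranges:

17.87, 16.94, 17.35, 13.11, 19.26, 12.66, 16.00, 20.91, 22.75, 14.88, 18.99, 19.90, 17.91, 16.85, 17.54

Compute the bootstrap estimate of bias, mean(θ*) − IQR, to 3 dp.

mean(θ*) = (17.87 + 16.94 + 17.35 + 13.11 + 19.26 + 12.66 + 16.00 + 20.91 + 22.75 + 14.88 + 18.99 + 19.90 + 17.91 + 16.85 + 17.54) / 15 = 17.5280
bias = 17.5280 − 18.10

bias = −0.572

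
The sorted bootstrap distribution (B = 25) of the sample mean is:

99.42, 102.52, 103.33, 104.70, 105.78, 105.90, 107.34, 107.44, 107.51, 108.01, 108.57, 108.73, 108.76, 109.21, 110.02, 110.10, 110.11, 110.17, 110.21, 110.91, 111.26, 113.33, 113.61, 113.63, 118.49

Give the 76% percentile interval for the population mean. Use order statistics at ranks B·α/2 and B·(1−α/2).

(103.33, 113.33)

α = 0.24; lower rank = 25 × 0.120 = 3; upper rank = 25 × 0.880 = 22.
The 3rd smallest replicate is 103.33; the 22nd is 113.33.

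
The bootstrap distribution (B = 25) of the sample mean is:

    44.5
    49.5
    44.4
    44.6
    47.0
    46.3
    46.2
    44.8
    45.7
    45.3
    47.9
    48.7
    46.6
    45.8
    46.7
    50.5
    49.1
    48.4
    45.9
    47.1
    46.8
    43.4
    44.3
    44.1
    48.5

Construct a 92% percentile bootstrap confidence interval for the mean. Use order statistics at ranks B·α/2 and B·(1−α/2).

Sorted replicates: 43.4, 44.1, 44.3, 44.4, 44.5, 44.6, 44.8, 45.3, 45.7, 45.8, 45.9, 46.2, 46.3, 46.6, 46.7, 46.8, 47.0, 47.1, 47.9, 48.4, 48.5, 48.7, 49.1, 49.5, 50.5
α = 0.08; lower rank = 25 × 0.040 = 1; upper rank = 25 × 0.960 = 24.
The 1st smallest replicate is 43.4; the 24th is 49.5.

(43.4, 49.5)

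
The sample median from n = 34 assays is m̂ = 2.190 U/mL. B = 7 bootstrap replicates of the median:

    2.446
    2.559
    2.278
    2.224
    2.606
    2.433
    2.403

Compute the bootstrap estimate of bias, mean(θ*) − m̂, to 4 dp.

bias = +0.2313

mean(θ*) = (2.446 + 2.559 + 2.278 + 2.224 + 2.606 + 2.433 + 2.403) / 7 = 2.42129
bias = 2.42129 − 2.190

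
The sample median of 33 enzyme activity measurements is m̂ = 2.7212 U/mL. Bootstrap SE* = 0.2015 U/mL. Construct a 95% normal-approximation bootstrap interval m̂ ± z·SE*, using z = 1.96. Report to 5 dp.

(2.32626, 3.11614)

Margin = 1.96 × 0.2015 = 0.394940
Interval: 2.7212 ± 0.394940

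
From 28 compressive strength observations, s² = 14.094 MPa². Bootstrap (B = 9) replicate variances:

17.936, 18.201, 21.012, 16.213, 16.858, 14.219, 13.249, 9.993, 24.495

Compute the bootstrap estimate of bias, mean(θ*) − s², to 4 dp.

bias = +2.8144

mean(θ*) = (17.936 + 18.201 + 21.012 + 16.213 + 16.858 + 14.219 + 13.249 + 9.993 + 24.495) / 9 = 16.90844
bias = 16.90844 − 14.094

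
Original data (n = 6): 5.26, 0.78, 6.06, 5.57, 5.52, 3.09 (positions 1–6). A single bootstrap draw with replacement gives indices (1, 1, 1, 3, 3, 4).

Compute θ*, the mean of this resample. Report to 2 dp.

Resample values: 5.26, 5.26, 5.26, 6.06, 6.06, 5.57.
Mean = (5.26 + 5.26 + 5.26 + 6.06 + 6.06 + 5.57) / 6 = 33.470 / 6 = 5.58

θ* = 5.58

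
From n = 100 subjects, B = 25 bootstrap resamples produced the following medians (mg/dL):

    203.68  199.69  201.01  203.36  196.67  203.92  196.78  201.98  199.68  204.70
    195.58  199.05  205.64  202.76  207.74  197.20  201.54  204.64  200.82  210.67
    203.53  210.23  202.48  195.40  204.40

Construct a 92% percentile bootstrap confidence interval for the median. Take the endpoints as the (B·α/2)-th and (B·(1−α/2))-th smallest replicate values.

(195.40, 210.23)

Sorted replicates: 195.40, 195.58, 196.67, 196.78, 197.20, 199.05, 199.68, 199.69, 200.82, 201.01, 201.54, 201.98, 202.48, 202.76, 203.36, 203.53, 203.68, 203.92, 204.40, 204.64, 204.70, 205.64, 207.74, 210.23, 210.67
α = 0.08; lower rank = 25 × 0.040 = 1; upper rank = 25 × 0.960 = 24.
The 1st smallest replicate is 195.40; the 24th is 210.23.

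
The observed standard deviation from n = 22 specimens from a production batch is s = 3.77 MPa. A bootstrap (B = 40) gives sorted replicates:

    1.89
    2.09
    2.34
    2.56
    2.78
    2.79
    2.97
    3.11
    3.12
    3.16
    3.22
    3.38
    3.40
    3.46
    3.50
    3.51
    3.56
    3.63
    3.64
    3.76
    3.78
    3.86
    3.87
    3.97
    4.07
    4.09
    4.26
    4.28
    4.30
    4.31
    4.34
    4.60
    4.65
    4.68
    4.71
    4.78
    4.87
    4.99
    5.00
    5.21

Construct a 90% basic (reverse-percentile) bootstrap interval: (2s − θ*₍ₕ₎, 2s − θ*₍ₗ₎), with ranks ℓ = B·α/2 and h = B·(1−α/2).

Percentile endpoints at ranks 2 and 38: θ*₍2₎ = 2.09, θ*₍38₎ = 4.99.
Basic interval reflects these around s:
  lower = 2 × 3.77 − 4.99 = 2.55
  upper = 2 × 3.77 − 2.09 = 5.45

(2.55, 5.45)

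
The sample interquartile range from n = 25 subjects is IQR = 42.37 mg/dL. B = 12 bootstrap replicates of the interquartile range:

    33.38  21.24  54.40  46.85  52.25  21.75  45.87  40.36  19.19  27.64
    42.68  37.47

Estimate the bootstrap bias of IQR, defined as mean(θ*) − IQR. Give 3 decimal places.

bias = −5.447

mean(θ*) = (33.38 + 21.24 + 54.40 + 46.85 + 52.25 + 21.75 + 45.87 + 40.36 + 19.19 + 27.64 + 42.68 + 37.47) / 12 = 36.9233
bias = 36.9233 − 42.37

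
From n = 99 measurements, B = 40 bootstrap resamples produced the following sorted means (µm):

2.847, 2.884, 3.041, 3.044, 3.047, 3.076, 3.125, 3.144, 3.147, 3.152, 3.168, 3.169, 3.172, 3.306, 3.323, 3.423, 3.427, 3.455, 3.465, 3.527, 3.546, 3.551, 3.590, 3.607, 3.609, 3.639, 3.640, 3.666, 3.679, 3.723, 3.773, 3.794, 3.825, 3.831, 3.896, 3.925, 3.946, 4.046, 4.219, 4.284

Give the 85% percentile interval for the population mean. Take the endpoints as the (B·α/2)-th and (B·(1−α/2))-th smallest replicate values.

(3.041, 3.946)

α = 0.15; lower rank = 40 × 0.075 = 3; upper rank = 40 × 0.925 = 37.
The 3rd smallest replicate is 3.041; the 37th is 3.946.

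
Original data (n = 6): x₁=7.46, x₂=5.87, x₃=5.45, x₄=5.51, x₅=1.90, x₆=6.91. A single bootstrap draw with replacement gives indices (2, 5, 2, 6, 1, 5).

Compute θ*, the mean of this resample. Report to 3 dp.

θ* = 4.985

Resample values: 5.87, 1.90, 5.87, 6.91, 7.46, 1.90.
Mean = (5.87 + 1.90 + 5.87 + 6.91 + 7.46 + 1.90) / 6 = 29.910 / 6 = 4.985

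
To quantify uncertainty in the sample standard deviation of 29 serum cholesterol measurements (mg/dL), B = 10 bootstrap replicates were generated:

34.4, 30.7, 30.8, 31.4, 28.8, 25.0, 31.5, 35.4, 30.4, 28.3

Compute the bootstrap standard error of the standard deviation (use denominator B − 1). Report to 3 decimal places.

SE* = 2.960

Bootstrap SE is the standard deviation of the 10 replicate standard deviations.
Mean of replicates: (34.4 + 30.7 + 30.8 + 31.4 + 28.8 + 25.0 + 31.5 + 35.4 + 30.4 + 28.3) / 10 = 306.7000 / 10 = 30.6700
Sum of squared deviations: (+3.7300)² + (+0.0300)² + (+0.1300)² + (+0.7300)² + (−1.8700)² + (−5.6700)² + (+0.8300)² + (+4.7300)² + (−0.2700)² + (−2.3700)² = 78.8610
Variance = 78.8610 / 9 = 8.7623
SE* = √8.7623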